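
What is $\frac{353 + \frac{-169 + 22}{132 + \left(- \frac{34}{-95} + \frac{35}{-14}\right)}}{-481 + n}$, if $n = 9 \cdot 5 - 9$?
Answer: $- \frac{8681639}{10979485} \approx -0.79071$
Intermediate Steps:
$n = 36$ ($n = 45 - 9 = 36$)
$\frac{353 + \frac{-169 + 22}{132 + \left(- \frac{34}{-95} + \frac{35}{-14}\right)}}{-481 + n} = \frac{353 + \frac{-169 + 22}{132 + \left(- \frac{34}{-95} + \frac{35}{-14}\right)}}{-481 + 36} = \frac{353 - \frac{147}{132 + \left(\left(-34\right) \left(- \frac{1}{95}\right) + 35 \left(- \frac{1}{14}\right)\right)}}{-445} = \left(353 - \frac{147}{132 + \left(\frac{34}{95} - \frac{5}{2}\right)}\right) \left(- \frac{1}{445}\right) = \left(353 - \frac{147}{132 - \frac{407}{190}}\right) \left(- \frac{1}{445}\right) = \left(353 - \frac{147}{\frac{24673}{190}}\right) \left(- \frac{1}{445}\right) = \left(353 - \frac{27930}{24673}\right) \left(- \frac{1}{445}\right) = \frac{8681639}{24673} \left(- \frac{1}{445}\right) = - \frac{8681639}{10979485}$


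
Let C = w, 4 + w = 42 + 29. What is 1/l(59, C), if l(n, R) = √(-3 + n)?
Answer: √14/28 ≈ 0.13363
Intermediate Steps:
w = 67 (w = -4 + (42 + 29) = -4 + 71 = 67)
C = 67
1/l(59, C) = 1/(√(-3 + 59)) = 1/(√56) = 1/(2*√14) = √14/28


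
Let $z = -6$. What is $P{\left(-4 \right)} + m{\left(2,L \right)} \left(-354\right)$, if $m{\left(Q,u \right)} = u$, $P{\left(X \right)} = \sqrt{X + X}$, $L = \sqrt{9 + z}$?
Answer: $- 354 \sqrt{3} + 2 i \sqrt{2} \approx -613.15 + 2.8284 i$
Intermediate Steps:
$L = \sqrt{3}$ ($L = \sqrt{9 - 6} = \sqrt{3} \approx 1.732$)
$P{\left(X \right)} = \sqrt{2} \sqrt{X}$ ($P{\left(X \right)} = \sqrt{2 X} = \sqrt{2} \sqrt{X}$)
$P{\left(-4 \right)} + m{\left(2,L \right)} \left(-354\right) = \sqrt{2} \sqrt{-4} + \sqrt{3} \left(-354\right) = \sqrt{2} \cdot 2 i - 354 \sqrt{3} = 2 i \sqrt{2} - 354 \sqrt{3} = - 354 \sqrt{3} + 2 i \sqrt{2}$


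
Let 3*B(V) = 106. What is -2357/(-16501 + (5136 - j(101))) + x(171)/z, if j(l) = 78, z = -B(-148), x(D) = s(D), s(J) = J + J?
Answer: -5745338/606479 ≈ -9.4733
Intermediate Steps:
s(J) = 2*J
B(V) = 106/3 (B(V) = (⅓)*106 = 106/3)
x(D) = 2*D
z = -106/3 (z = -1*106/3 = -106/3 ≈ -35.333)
-2357/(-16501 + (5136 - j(101))) + x(171)/z = -2357/(-16501 + (5136 - 1*78)) + (2*171)/(-106/3) = -2357/(-16501 + (5136 - 78)) + 342*(-3/106) = -2357/(-16501 + 5058) - 513/53 = -2357/(-11443) - 513/53 = -2357*(-1/11443) - 513/53 = 2357/11443 - 513/53 = -5745338/606479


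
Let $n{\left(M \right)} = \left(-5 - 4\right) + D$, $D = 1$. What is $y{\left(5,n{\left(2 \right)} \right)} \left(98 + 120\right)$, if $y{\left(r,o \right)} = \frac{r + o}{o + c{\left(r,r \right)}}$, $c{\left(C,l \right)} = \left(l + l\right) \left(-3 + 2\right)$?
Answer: $\frac{109}{3} \approx 36.333$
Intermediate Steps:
$c{\left(C,l \right)} = - 2 l$ ($c{\left(C,l \right)} = 2 l \left(-1\right) = - 2 l$)
$n{\left(M \right)} = -8$ ($n{\left(M \right)} = \left(-5 - 4\right) + 1 = -9 + 1 = -8$)
$y{\left(r,o \right)} = \frac{o + r}{o - 2 r}$ ($y{\left(r,o \right)} = \frac{r + o}{o - 2 r} = \frac{o + r}{o - 2 r}$)
$y{\left(5,n{\left(2 \right)} \right)} \left(98 + 120\right) = \frac{-8 + 5}{-8 - 10} \left(98 + 120\right) = \frac{1}{-8 - 10} \left(-3\right) 218 = \frac{1}{-18} \left(-3\right) 218 = \left(- \frac{1}{18}\right) \left(-3\right) 218 = \frac{1}{6} \cdot 218 = \frac{109}{3}$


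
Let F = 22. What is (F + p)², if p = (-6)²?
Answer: 3364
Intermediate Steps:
p = 36
(F + p)² = (22 + 36)² = 58² = 3364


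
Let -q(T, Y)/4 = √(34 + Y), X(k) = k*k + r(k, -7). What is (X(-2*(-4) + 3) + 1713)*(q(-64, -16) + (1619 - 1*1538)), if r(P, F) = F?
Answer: 147987 - 21924*√2 ≈ 1.1698e+5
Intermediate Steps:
X(k) = -7 + k² (X(k) = k*k - 7 = k² - 7 = -7 + k²)
q(T, Y) = -4*√(34 + Y)
(X(-2*(-4) + 3) + 1713)*(q(-64, -16) + (1619 - 1*1538)) = ((-7 + (-2*(-4) + 3)²) + 1713)*(-4*√(34 - 16) + (1619 - 1*1538)) = ((-7 + (8 + 3)²) + 1713)*(-12*√2 + (1619 - 1538)) = ((-7 + 11²) + 1713)*(-12*√2 + 81) = ((-7 + 121) + 1713)*(-12*√2 + 81) = (114 + 1713)*(81 - 12*√2) = 1827*(81 - 12*√2) = 147987 - 21924*√2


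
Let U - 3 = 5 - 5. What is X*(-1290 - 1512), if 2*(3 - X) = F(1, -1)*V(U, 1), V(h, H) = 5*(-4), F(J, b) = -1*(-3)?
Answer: -92466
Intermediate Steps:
F(J, b) = 3
U = 3 (U = 3 + (5 - 5) = 3 + 0 = 3)
V(h, H) = -20
X = 33 (X = 3 - 3*(-20)/2 = 3 - ½*(-60) = 3 + 30 = 33)
X*(-1290 - 1512) = 33*(-1290 - 1512) = 33*(-2802) = -92466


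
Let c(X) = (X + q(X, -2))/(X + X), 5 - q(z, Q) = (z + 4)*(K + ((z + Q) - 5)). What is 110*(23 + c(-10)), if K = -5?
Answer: 6567/2 ≈ 3283.5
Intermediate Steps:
q(z, Q) = 5 - (4 + z)*(-10 + Q + z) (q(z, Q) = 5 - (z + 4)*(-5 + ((z + Q) - 5)) = 5 - (4 + z)*(-5 + ((Q + z) - 5)) = 5 - (4 + z)*(-5 + (-5 + Q + z)) = 5 - (4 + z)*(-10 + Q + z))
c(X) = (53 - X² + 9*X)/(2*X) (c(X) = (X + (45 - X² - 4*(-2) + 6*X - 1*(-2)*X))/(X + X) = (X + (45 - X² + 8 + 6*X + 2*X))/((2*X)) = (X + (53 - X² + 8*X))*(1/(2*X)) = (53 - X² + 9*X)*(1/(2*X)) = (53 - X² + 9*X)/(2*X))
110*(23 + c(-10)) = 110*(23 + (½)*(53 - 1*(-10)² + 9*(-10))/(-10)) = 110*(23 + (½)*(-⅒)*(53 - 1*100 - 90)) = 110*(23 + (½)*(-⅒)*(53 - 100 - 90)) = 110*(23 + (½)*(-⅒)*(-137)) = 110*(23 + 137/20) = 110*(597/20) = 6567/2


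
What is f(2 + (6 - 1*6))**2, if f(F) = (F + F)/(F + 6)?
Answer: 1/4 ≈ 0.25000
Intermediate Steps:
f(F) = 2*F/(6 + F) (f(F) = (2*F)/(6 + F) = 2*F/(6 + F))
f(2 + (6 - 1*6))**2 = (2*(2 + (6 - 1*6))/(6 + (2 + (6 - 1*6))))**2 = (2*(2 + (6 - 6))/(6 + (2 + (6 - 6))))**2 = (2*(2 + 0)/(6 + (2 + 0)))**2 = (2*2/(6 + 2))**2 = (2*2/8)**2 = (2*2*(1/8))**2 = (1/2)**2 = 1/4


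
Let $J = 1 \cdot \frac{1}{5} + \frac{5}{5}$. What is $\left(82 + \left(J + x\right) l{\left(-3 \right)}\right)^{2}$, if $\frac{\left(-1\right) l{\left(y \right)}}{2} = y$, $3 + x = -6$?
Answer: $\frac{30976}{25} \approx 1239.0$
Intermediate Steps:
$x = -9$ ($x = -3 - 6 = -9$)
$J = \frac{6}{5}$ ($J = 1 \cdot \frac{1}{5} + 5 \cdot \frac{1}{5} = \frac{1}{5} + 1 = \frac{6}{5} \approx 1.2$)
$l{\left(y \right)} = - 2 y$
$\left(82 + \left(J + x\right) l{\left(-3 \right)}\right)^{2} = \left(82 + \left(\frac{6}{5} - 9\right) \left(\left(-2\right) \left(-3\right)\right)\right)^{2} = \left(82 - \frac{234}{5}\right)^{2} = \left(\frac{176}{5}\right)^{2} = \frac{30976}{25}$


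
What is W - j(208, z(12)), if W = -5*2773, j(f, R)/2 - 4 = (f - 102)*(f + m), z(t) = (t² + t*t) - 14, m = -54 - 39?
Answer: -38253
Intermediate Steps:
m = -93
z(t) = -14 + 2*t² (z(t) = (t² + t²) - 14 = 2*t² - 14 = -14 + 2*t²)
j(f, R) = 8 + 2*(-102 + f)*(-93 + f) (j(f, R) = 8 + 2*((f - 102)*(f - 93)) = 8 + 2*((-102 + f)*(-93 + f)) = 8 + 2*(-102 + f)*(-93 + f))
W = -13865
W - j(208, z(12)) = -13865 - (18980 - 390*208 + 2*208²) = -13865 - (18980 - 81120 + 2*43264) = -13865 - (18980 - 81120 + 86528) = -13865 - 1*24388 = -13865 - 24388 = -38253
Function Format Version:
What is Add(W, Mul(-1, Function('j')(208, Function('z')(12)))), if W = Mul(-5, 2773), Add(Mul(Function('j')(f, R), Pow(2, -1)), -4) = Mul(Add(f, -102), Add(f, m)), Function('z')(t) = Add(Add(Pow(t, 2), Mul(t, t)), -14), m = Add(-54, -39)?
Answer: -38253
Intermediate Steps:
m = -93
Function('z')(t) = Add(-14, Mul(2, Pow(t, 2))) (Function('z')(t) = Add(Add(Pow(t, 2), Pow(t, 2)), -14) = Add(Mul(2, Pow(t, 2)), -14) = Add(-14, Mul(2, Pow(t, 2))))
Function('j')(f, R) = Add(8, Mul(2, Add(-102, f), Add(-93, f))) (Function('j')(f, R) = Add(8, Mul(2, Mul(Add(f, -102), Add(f, -93)))) = Add(8, Mul(2, Mul(Add(-102, f), Add(-93, f)))) = Add(8, Mul(2, Add(-102, f), Add(-93, f))))
W = -13865
Add(W, Mul(-1, Function('j')(208, Function('z')(12)))) = Add(-13865, Mul(-1, Add(18980, Mul(-390, 208), Mul(2, Pow(208, 2))))) = Add(-13865, Mul(-1, Add(18980, -81120, Mul(2, 43264)))) = Add(-13865, Mul(-1, Add(18980, -81120, 86528))) = Add(-13865, Mul(-1, 24388)) = Add(-13865, -24388) = -38253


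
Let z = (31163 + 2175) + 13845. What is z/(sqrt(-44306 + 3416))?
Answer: -1627*I*sqrt(40890)/1410 ≈ -233.33*I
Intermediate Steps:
z = 47183 (z = 33338 + 13845 = 47183)
z/(sqrt(-44306 + 3416)) = 47183/(sqrt(-44306 + 3416)) = 47183/(sqrt(-40890)) = 47183/((I*sqrt(40890))) = 47183*(-I*sqrt(40890)/40890) = -1627*I*sqrt(40890)/1410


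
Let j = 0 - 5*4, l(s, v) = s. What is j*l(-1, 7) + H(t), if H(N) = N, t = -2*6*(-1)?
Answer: 32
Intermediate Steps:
t = 12 (t = -12*(-1) = 12)
j = -20 (j = 0 - 20 = -20)
j*l(-1, 7) + H(t) = -20*(-1) + 12 = 20 + 12 = 32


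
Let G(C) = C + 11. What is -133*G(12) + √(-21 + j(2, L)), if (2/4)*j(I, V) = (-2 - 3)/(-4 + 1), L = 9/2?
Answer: -3059 + I*√159/3 ≈ -3059.0 + 4.2032*I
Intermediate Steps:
G(C) = 11 + C
L = 9/2 (L = 9*(½) = 9/2 ≈ 4.5000)
j(I, V) = 10/3 (j(I, V) = 2*((-2 - 3)/(-4 + 1)) = 2*(-5/(-3)) = 2*(-5*(-⅓)) = 2*(5/3) = 10/3)
-133*G(12) + √(-21 + j(2, L)) = -133*(11 + 12) + √(-21 + 10/3) = -133*23 + √(-53/3) = -3059 + I*√159/3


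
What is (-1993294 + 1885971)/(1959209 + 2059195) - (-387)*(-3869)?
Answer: -6016768471735/4018404 ≈ -1.4973e+6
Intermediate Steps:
(-1993294 + 1885971)/(1959209 + 2059195) - (-387)*(-3869) = -107323/4018404 - 1*1497303 = -107323*1/4018404 - 1497303 = -107323/4018404 - 1497303 = -6016768471735/4018404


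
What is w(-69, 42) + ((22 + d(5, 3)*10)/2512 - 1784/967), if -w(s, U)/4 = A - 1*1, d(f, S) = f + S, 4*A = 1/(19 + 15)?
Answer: 44728681/20647384 ≈ 2.1663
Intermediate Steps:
A = 1/136 (A = 1/(4*(19 + 15)) = (1/4)/34 = (1/4)*(1/34) = 1/136 ≈ 0.0073529)
d(f, S) = S + f
w(s, U) = 135/34 (w(s, U) = -4*(1/136 - 1*1) = -4*(1/136 - 1) = -4*(-135/136) = 135/34)
w(-69, 42) + ((22 + d(5, 3)*10)/2512 - 1784/967) = 135/34 + ((22 + (3 + 5)*10)/2512 - 1784/967) = 135/34 + ((22 + 8*10)*(1/2512) - 1784*1/967) = 135/34 + ((22 + 80)*(1/2512) - 1784/967) = 135/34 + (102*(1/2512) - 1784/967) = 135/34 + (51/1256 - 1784/967) = 135/34 - 2191387/1214552 = 44728681/20647384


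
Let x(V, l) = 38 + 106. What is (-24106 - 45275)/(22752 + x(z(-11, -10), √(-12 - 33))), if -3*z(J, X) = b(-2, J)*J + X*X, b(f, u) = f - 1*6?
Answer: -7709/2544 ≈ -3.0303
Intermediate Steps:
b(f, u) = -6 + f (b(f, u) = f - 6 = -6 + f)
z(J, X) = -X²/3 + 8*J/3 (z(J, X) = -((-6 - 2)*J + X*X)/3 = -(-8*J + X²)/3 = -(X² - 8*J)/3 = -X²/3 + 8*J/3)
x(V, l) = 144
(-24106 - 45275)/(22752 + x(z(-11, -10), √(-12 - 33))) = (-24106 - 45275)/(22752 + 144) = -69381/22896 = -69381*1/22896 = -7709/2544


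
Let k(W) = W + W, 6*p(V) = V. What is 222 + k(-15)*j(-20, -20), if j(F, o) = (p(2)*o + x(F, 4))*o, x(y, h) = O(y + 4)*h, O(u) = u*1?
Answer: -42178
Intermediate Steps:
O(u) = u
x(y, h) = h*(4 + y) (x(y, h) = (y + 4)*h = (4 + y)*h = h*(4 + y))
p(V) = V/6
k(W) = 2*W
j(F, o) = o*(16 + 4*F + o/3) (j(F, o) = (((⅙)*2)*o + 4*(4 + F))*o = (o/3 + (16 + 4*F))*o = (16 + 4*F + o/3)*o = o*(16 + 4*F + o/3))
222 + k(-15)*j(-20, -20) = 222 + (2*(-15))*((⅓)*(-20)*(48 - 20 + 12*(-20))) = 222 - 10*(-20)*(48 - 20 - 240) = 222 - 10*(-20)*(-212) = 222 - 30*4240/3 = 222 - 42400 = -42178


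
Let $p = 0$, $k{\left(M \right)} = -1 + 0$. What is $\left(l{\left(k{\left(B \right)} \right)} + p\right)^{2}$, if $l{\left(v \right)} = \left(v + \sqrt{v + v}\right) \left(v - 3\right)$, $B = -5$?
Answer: $16 \left(1 - i \sqrt{2}\right)^{2} \approx -16.0 - 45.255 i$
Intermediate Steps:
$k{\left(M \right)} = -1$
$l{\left(v \right)} = \left(-3 + v\right) \left(v + \sqrt{2} \sqrt{v}\right)$ ($l{\left(v \right)} = \left(v + \sqrt{2 v}\right) \left(-3 + v\right) = \left(v + \sqrt{2} \sqrt{v}\right) \left(-3 + v\right) = \left(-3 + v\right) \left(v + \sqrt{2} \sqrt{v}\right)$)
$\left(l{\left(k{\left(B \right)} \right)} + p\right)^{2} = \left(\left(\left(-1\right)^{2} - -3 + \sqrt{2} \left(-1\right)^{\frac{3}{2}} - 3 \sqrt{2} \sqrt{-1}\right) + 0\right)^{2} = \left(\left(1 + 3 + \sqrt{2} \left(- i\right) - 3 \sqrt{2} i\right) + 0\right)^{2} = \left(\left(1 + 3 - i \sqrt{2} - 3 i \sqrt{2}\right) + 0\right)^{2} = \left(\left(4 - 4 i \sqrt{2}\right) + 0\right)^{2} = \left(4 - 4 i \sqrt{2}\right)^{2}$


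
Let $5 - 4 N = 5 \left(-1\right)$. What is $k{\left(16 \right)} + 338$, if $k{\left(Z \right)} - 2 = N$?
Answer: $\frac{685}{2} \approx 342.5$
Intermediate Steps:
$N = \frac{5}{2}$ ($N = \frac{5}{4} - \frac{5 \left(-1\right)}{4} = \frac{5}{4} - - \frac{5}{4} = \frac{5}{4} + \frac{5}{4} = \frac{5}{2} \approx 2.5$)
$k{\left(Z \right)} = \frac{9}{2}$ ($k{\left(Z \right)} = 2 + \frac{5}{2} = \frac{9}{2}$)
$k{\left(16 \right)} + 338 = \frac{9}{2} + 338 = \frac{685}{2}$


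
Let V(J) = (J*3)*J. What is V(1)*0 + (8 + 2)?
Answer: 10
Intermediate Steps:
V(J) = 3*J**2 (V(J) = (3*J)*J = 3*J**2)
V(1)*0 + (8 + 2) = (3*1**2)*0 + (8 + 2) = (3*1)*0 + 10 = 3*0 + 10 = 0 + 10 = 10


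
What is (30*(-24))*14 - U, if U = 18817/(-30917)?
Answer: -311624543/30917 ≈ -10079.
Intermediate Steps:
U = -18817/30917 (U = 18817*(-1/30917) = -18817/30917 ≈ -0.60863)
(30*(-24))*14 - U = (30*(-24))*14 - 1*(-18817/30917) = -720*14 + 18817/30917 = -10080 + 18817/30917 = -311624543/30917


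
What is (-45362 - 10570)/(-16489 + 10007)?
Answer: 27966/3241 ≈ 8.6288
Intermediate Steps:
(-45362 - 10570)/(-16489 + 10007) = -55932/(-6482) = -55932*(-1/6482) = 27966/3241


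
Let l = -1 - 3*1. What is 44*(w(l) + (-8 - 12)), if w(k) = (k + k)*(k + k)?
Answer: 1936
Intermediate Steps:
l = -4 (l = -1 - 3 = -4)
w(k) = 4*k² (w(k) = (2*k)*(2*k) = 4*k²)
44*(w(l) + (-8 - 12)) = 44*(4*(-4)² + (-8 - 12)) = 44*(4*16 - 20) = 44*(64 - 20) = 44*44 = 1936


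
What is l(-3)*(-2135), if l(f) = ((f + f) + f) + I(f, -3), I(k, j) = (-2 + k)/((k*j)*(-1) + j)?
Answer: 219905/12 ≈ 18325.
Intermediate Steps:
I(k, j) = (-2 + k)/(j - j*k) (I(k, j) = (-2 + k)/((j*k)*(-1) + j) = (-2 + k)/(-j*k + j) = (-2 + k)/(j - j*k))
l(f) = 3*f - (2 - f)/(3*(-1 + f)) (l(f) = ((f + f) + f) + (2 - f)/((-3)*(-1 + f)) = (2*f + f) - (2 - f)/(3*(-1 + f)) = 3*f - (2 - f)/(3*(-1 + f)))
l(-3)*(-2135) = ((-2 - 3 + 9*(-3)*(-1 - 3))/(3*(-1 - 3)))*(-2135) = ((1/3)*(-2 - 3 + 9*(-3)*(-4))/(-4))*(-2135) = ((1/3)*(-1/4)*(-2 - 3 + 108))*(-2135) = ((1/3)*(-1/4)*103)*(-2135) = -103/12*(-2135) = 219905/12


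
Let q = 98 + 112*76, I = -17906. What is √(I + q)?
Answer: 4*I*√581 ≈ 96.416*I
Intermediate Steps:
q = 8610 (q = 98 + 8512 = 8610)
√(I + q) = √(-17906 + 8610) = √(-9296) = 4*I*√581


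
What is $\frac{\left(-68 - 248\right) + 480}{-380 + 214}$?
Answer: $- \frac{82}{83} \approx -0.98795$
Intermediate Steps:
$\frac{\left(-68 - 248\right) + 480}{-380 + 214} = \frac{\left(-68 - 248\right) + 480}{-166} = \left(-316 + 480\right) \left(- \frac{1}{166}\right) = 164 \left(- \frac{1}{166}\right) = - \frac{82}{83}$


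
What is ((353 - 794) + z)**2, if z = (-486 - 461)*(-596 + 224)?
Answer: 123793496649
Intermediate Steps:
z = 352284 (z = -947*(-372) = 352284)
((353 - 794) + z)**2 = ((353 - 794) + 352284)**2 = (-441 + 352284)**2 = 351843**2 = 123793496649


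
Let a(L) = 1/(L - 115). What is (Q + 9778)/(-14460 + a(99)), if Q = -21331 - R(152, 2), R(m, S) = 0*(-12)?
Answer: 184848/231361 ≈ 0.79896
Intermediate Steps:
a(L) = 1/(-115 + L)
R(m, S) = 0
Q = -21331 (Q = -21331 - 1*0 = -21331 + 0 = -21331)
(Q + 9778)/(-14460 + a(99)) = (-21331 + 9778)/(-14460 + 1/(-115 + 99)) = -11553/(-14460 + 1/(-16)) = -11553/(-14460 - 1/16) = -11553/(-231361/16) = -11553*(-16/231361) = 184848/231361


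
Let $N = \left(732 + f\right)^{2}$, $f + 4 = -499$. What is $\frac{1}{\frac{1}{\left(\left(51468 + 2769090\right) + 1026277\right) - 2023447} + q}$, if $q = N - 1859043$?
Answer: $- \frac{1823388}{3294136407575} \approx -5.5353 \cdot 10^{-7}$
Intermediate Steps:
$f = -503$ ($f = -4 - 499 = -503$)
$N = 52441$ ($N = \left(732 - 503\right)^{2} = 229^{2} = 52441$)
$q = -1806602$ ($q = 52441 - 1859043 = -1806602$)
$\frac{1}{\frac{1}{\left(\left(51468 + 2769090\right) + 1026277\right) - 2023447} + q} = \frac{1}{\frac{1}{\left(\left(51468 + 2769090\right) + 1026277\right) - 2023447} - 1806602} = \frac{1}{\frac{1}{\left(2820558 + 1026277\right) - 2023447} - 1806602} = \frac{1}{\frac{1}{3846835 - 2023447} - 1806602} = \frac{1}{\frac{1}{1823388} - 1806602} = \frac{1}{- \frac{3294136407575}{1823388}} = - \frac{1823388}{3294136407575}$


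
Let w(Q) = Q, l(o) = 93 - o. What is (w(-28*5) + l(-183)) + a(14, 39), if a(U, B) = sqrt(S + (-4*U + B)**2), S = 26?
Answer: 136 + 3*sqrt(35) ≈ 153.75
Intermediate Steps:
a(U, B) = sqrt(26 + (B - 4*U)**2) (a(U, B) = sqrt(26 + (-4*U + B)**2) = sqrt(26 + (B - 4*U)**2))
(w(-28*5) + l(-183)) + a(14, 39) = (-28*5 + (93 - 1*(-183))) + sqrt(26 + (39 - 4*14)**2) = (-140 + (93 + 183)) + sqrt(26 + (39 - 56)**2) = (-140 + 276) + sqrt(26 + (-17)**2) = 136 + sqrt(26 + 289) = 136 + sqrt(315) = 136 + 3*sqrt(35)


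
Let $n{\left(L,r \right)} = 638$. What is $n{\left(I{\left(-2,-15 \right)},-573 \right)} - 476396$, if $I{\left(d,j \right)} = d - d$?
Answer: $-475758$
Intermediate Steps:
$I{\left(d,j \right)} = 0$
$n{\left(I{\left(-2,-15 \right)},-573 \right)} - 476396 = 638 - 476396 = -475758$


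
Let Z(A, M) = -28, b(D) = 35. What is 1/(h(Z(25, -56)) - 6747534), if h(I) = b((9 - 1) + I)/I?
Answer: -4/26990141 ≈ -1.4820e-7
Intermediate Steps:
h(I) = 35/I
1/(h(Z(25, -56)) - 6747534) = 1/(35/(-28) - 6747534) = 1/(35*(-1/28) - 6747534) = 1/(-5/4 - 6747534) = 1/(-26990141/4) = -4/26990141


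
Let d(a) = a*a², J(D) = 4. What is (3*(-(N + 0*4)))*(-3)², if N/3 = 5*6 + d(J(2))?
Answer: -7614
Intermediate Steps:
d(a) = a³
N = 282 (N = 3*(5*6 + 4³) = 3*(30 + 64) = 3*94 = 282)
(3*(-(N + 0*4)))*(-3)² = (3*(-(282 + 0*4)))*(-3)² = (3*(-(282 + 0)))*9 = (3*(-1*282))*9 = (3*(-282))*9 = -846*9 = -7614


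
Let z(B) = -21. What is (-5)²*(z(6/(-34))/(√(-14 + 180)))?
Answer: -525*√166/166 ≈ -40.748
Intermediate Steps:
(-5)²*(z(6/(-34))/(√(-14 + 180))) = (-5)²*(-21/√(-14 + 180)) = 25*(-21*√166/166) = -525*√166/166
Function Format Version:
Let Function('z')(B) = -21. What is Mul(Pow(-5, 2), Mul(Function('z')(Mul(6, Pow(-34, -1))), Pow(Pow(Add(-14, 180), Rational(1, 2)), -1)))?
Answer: Mul(Rational(-525, 166), Pow(166, Rational(1, 2))) ≈ -40.748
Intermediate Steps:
Mul(Pow(-5, 2), Mul(Function('z')(Mul(6, Pow(-34, -1))), Pow(Pow(Add(-14, 180), Rational(1, 2)), -1))) = Mul(Pow(-5, 2), Mul(-21, Pow(Pow(Add(-14, 180), Rational(1, 2)), -1))) = Mul(25, Mul(-21, Pow(Pow(166, Rational(1, 2)), -1))) = Mul(25, Mul(-21, Mul(Rational(1, 166), Pow(166, Rational(1, 2))))) = Mul(25, Mul(Rational(-21, 166), Pow(166, Rational(1, 2)))) = Mul(Rational(-525, 166), Pow(166, Rational(1, 2)))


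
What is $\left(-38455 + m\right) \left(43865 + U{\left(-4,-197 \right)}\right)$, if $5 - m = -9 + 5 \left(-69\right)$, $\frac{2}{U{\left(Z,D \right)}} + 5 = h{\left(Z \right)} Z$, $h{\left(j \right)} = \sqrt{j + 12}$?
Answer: $- \frac{172121728080}{103} + \frac{609536 \sqrt{2}}{103} \approx -1.6711 \cdot 10^{9}$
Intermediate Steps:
$h{\left(j \right)} = \sqrt{12 + j}$
$U{\left(Z,D \right)} = \frac{2}{-5 + Z \sqrt{12 + Z}}$ ($U{\left(Z,D \right)} = \frac{2}{-5 + \sqrt{12 + Z} Z} = \frac{2}{-5 + Z \sqrt{12 + Z}}$)
$m = 359$ ($m = 5 - \left(-9 + 5 \left(-69\right)\right) = 5 - \left(-9 - 345\right) = 5 - -354 = 5 + 354 = 359$)
$\left(-38455 + m\right) \left(43865 + U{\left(-4,-197 \right)}\right) = \left(-38455 + 359\right) \left(43865 + \frac{2}{-5 - 4 \sqrt{12 - 4}}\right) = - 38096 \left(43865 + \frac{2}{-5 - 4 \sqrt{8}}\right) = - 38096 \left(43865 + \frac{2}{-5 - 4 \cdot 2 \sqrt{2}}\right) = - 38096 \left(43865 + \frac{2}{-5 - 8 \sqrt{2}}\right) = -1671081040 - \frac{76192}{-5 - 8 \sqrt{2}}$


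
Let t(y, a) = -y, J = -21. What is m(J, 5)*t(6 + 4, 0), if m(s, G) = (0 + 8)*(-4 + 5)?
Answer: -80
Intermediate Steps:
m(s, G) = 8 (m(s, G) = 8*1 = 8)
m(J, 5)*t(6 + 4, 0) = 8*(-(6 + 4)) = 8*(-1*10) = 8*(-10) = -80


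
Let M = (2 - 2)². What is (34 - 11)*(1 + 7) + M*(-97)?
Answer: 184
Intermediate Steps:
M = 0 (M = 0² = 0)
(34 - 11)*(1 + 7) + M*(-97) = (34 - 11)*(1 + 7) + 0*(-97) = 23*8 + 0 = 184 + 0 = 184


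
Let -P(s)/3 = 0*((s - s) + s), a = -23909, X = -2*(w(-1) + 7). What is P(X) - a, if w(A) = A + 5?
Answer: 23909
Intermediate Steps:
w(A) = 5 + A
X = -22 (X = -2*((5 - 1) + 7) = -2*(4 + 7) = -2*11 = -22)
P(s) = 0 (P(s) = -0*((s - s) + s) = -0*(0 + s) = -0*s = -3*0 = 0)
P(X) - a = 0 - 1*(-23909) = 0 + 23909 = 23909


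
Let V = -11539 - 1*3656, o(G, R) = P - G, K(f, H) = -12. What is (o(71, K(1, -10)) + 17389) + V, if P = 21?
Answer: 2144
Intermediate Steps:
o(G, R) = 21 - G
V = -15195 (V = -11539 - 3656 = -15195)
(o(71, K(1, -10)) + 17389) + V = ((21 - 1*71) + 17389) - 15195 = ((21 - 71) + 17389) - 15195 = (-50 + 17389) - 15195 = 17339 - 15195 = 2144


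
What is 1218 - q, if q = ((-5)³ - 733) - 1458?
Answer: 3534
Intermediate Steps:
q = -2316 (q = (-125 - 733) - 1458 = -858 - 1458 = -2316)
1218 - q = 1218 - 1*(-2316) = 1218 + 2316 = 3534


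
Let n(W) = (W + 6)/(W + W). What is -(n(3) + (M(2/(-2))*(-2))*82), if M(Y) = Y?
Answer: -331/2 ≈ -165.50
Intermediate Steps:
n(W) = (6 + W)/(2*W) (n(W) = (6 + W)/((2*W)) = (6 + W)*(1/(2*W)) = (6 + W)/(2*W))
-(n(3) + (M(2/(-2))*(-2))*82) = -((½)*(6 + 3)/3 + ((2/(-2))*(-2))*82) = -((½)*(⅓)*9 + ((2*(-½))*(-2))*82) = -(3/2 - 1*(-2)*82) = -(3/2 + 2*82) = -(3/2 + 164) = -1*331/2 = -331/2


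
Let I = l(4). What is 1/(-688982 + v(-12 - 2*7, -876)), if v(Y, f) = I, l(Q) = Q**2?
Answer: -1/688966 ≈ -1.4514e-6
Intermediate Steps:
I = 16 (I = 4**2 = 16)
v(Y, f) = 16
1/(-688982 + v(-12 - 2*7, -876)) = 1/(-688982 + 16) = 1/(-688966) = -1/688966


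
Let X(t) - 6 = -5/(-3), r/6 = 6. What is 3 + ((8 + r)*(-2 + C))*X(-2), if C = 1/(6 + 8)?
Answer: -4533/7 ≈ -647.57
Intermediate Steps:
r = 36 (r = 6*6 = 36)
C = 1/14 ≈ 0.071429
X(t) = 23/3 (X(t) = 6 - 5/(-3) = 6 - 5*(-1/3) = 6 + 5/3 = 23/3)
3 + ((8 + r)*(-2 + C))*X(-2) = 3 + ((8 + 36)*(-2 + 1/14))*(23/3) = 3 + (44*(-27/14))*(23/3) = 3 - 594/7*23/3 = 3 - 4554/7 = -4533/7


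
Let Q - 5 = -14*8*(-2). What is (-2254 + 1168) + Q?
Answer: -857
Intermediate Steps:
Q = 229 (Q = 5 - 14*8*(-2) = 5 - 112*(-2) = 5 + 224 = 229)
(-2254 + 1168) + Q = (-2254 + 1168) + 229 = -1086 + 229 = -857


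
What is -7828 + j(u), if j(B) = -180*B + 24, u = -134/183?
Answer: -468004/61 ≈ -7672.2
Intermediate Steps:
u = -134/183 (u = -134*1/183 = -134/183 ≈ -0.73224)
j(B) = 24 - 180*B
-7828 + j(u) = -7828 + (24 - 180*(-134/183)) = -7828 + (24 + 8040/61) = -7828 + 9504/61 = -468004/61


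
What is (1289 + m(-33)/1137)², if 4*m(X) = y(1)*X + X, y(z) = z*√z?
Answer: 954628656601/574564 ≈ 1.6615e+6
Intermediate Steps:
y(z) = z^(3/2)
m(X) = X/2 (m(X) = (1^(3/2)*X + X)/4 = (1*X + X)/4 = (X + X)/4 = (2*X)/4 = X/2)
(1289 + m(-33)/1137)² = (1289 + ((½)*(-33))/1137)² = (1289 - 33/2*1/1137)² = (1289 - 11/758)² = (977051/758)² = 954628656601/574564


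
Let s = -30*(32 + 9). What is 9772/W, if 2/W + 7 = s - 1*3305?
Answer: -22192212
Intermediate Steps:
s = -1230 (s = -30*41 = -1230)
W = -1/2271 (W = 2/(-7 + (-1230 - 1*3305)) = 2/(-7 + (-1230 - 3305)) = 2/(-7 - 4535) = 2/(-4542) = 2*(-1/4542) = -1/2271 ≈ -0.00044033)
9772/W = 9772/(-1/2271) = 9772*(-2271) = -22192212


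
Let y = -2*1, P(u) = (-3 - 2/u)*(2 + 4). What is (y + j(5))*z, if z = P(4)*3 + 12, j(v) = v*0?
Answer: 102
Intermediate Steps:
P(u) = -18 - 12/u (P(u) = (-3 - 2/u)*6 = -18 - 12/u)
y = -2
j(v) = 0
z = -51 (z = (-18 - 12/4)*3 + 12 = (-18 - 12*¼)*3 + 12 = (-18 - 3)*3 + 12 = -21*3 + 12 = -63 + 12 = -51)
(y + j(5))*z = (-2 + 0)*(-51) = -2*(-51) = 102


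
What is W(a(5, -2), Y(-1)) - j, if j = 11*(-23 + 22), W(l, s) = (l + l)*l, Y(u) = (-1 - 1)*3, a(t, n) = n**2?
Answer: 43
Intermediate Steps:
Y(u) = -6 (Y(u) = -2*3 = -6)
W(l, s) = 2*l**2 (W(l, s) = (2*l)*l = 2*l**2)
j = -11 (j = 11*(-1) = -11)
W(a(5, -2), Y(-1)) - j = 2*((-2)**2)**2 - 1*(-11) = 2*4**2 + 11 = 2*16 + 11 = 32 + 11 = 43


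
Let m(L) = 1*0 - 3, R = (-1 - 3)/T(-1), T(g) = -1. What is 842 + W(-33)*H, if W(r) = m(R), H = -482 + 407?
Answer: 1067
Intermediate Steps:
R = 4 (R = (-1 - 3)/(-1) = -4*(-1) = 4)
H = -75
m(L) = -3 (m(L) = 0 - 3 = -3)
W(r) = -3
842 + W(-33)*H = 842 - 3*(-75) = 842 + 225 = 1067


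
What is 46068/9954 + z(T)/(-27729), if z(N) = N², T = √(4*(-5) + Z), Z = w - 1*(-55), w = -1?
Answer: 898088/194103 ≈ 4.6269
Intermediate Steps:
Z = 54 (Z = -1 - 1*(-55) = -1 + 55 = 54)
T = √34 (T = √(4*(-5) + 54) = √(-20 + 54) = √34 ≈ 5.8309)
46068/9954 + z(T)/(-27729) = 46068/9954 + (√34)²/(-27729) = 46068*(1/9954) + 34*(-1/27729) = 7678/1659 - 34/27729 = 898088/194103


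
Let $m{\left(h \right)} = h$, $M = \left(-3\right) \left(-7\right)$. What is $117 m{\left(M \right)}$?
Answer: $2457$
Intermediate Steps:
$M = 21$
$117 m{\left(M \right)} = 117 \cdot 21 = 2457$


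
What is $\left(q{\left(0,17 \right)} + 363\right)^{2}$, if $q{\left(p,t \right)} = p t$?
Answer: $131769$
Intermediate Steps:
$\left(q{\left(0,17 \right)} + 363\right)^{2} = \left(0 \cdot 17 + 363\right)^{2} = \left(0 + 363\right)^{2} = 363^{2} = 131769$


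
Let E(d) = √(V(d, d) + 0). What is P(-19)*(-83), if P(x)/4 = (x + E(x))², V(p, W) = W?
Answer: -113544 + 12616*I*√19 ≈ -1.1354e+5 + 54992.0*I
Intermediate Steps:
E(d) = √d (E(d) = √(d + 0) = √d)
P(x) = 4*(x + √x)²
P(-19)*(-83) = (4*(-19 + √(-19))²)*(-83) = (4*(-19 + I*√19)²)*(-83) = -332*(-19 + I*√19)²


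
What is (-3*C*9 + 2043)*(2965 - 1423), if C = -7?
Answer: 3441744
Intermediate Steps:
(-3*C*9 + 2043)*(2965 - 1423) = (-3*(-7)*9 + 2043)*(2965 - 1423) = (21*9 + 2043)*1542 = (189 + 2043)*1542 = 2232*1542 = 3441744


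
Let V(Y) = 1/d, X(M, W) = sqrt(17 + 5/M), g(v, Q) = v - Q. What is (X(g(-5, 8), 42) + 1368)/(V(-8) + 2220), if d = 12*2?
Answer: 32832/53281 + 144*sqrt(78)/692653 ≈ 0.61804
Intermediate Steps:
d = 24
V(Y) = 1/24
(X(g(-5, 8), 42) + 1368)/(V(-8) + 2220) = (sqrt(17 + 5/(-5 - 1*8)) + 1368)/(1/24 + 2220) = (sqrt(17 + 5/(-5 - 8)) + 1368)/(53281/24) = (sqrt(17 + 5/(-13)) + 1368)*(24/53281) = (sqrt(17 + 5*(-1/13)) + 1368)*(24/53281) = (sqrt(17 - 5/13) + 1368)*(24/53281) = (sqrt(216/13) + 1368)*(24/53281) = (6*sqrt(78)/13 + 1368)*(24/53281) = (1368 + 6*sqrt(78)/13)*(24/53281) = 32832/53281 + 144*sqrt(78)/692653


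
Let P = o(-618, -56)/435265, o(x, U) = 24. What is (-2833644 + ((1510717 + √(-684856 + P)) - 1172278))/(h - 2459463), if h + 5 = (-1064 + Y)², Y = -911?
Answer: -2495205/1441157 + 4*I*√8109363639647890/627285201605 ≈ -1.7314 + 0.00057423*I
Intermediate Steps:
P = 24/435265 ≈ 5.5139e-5
h = 3900620 (h = -5 + (-1064 - 911)² = -5 + (-1975)² = -5 + 3900625 = 3900620)
(-2833644 + ((1510717 + √(-684856 + P)) - 1172278))/(h - 2459463) = (-2833644 + ((1510717 + √(-684856 + 24/435265)) - 1172278))/(3900620 - 2459463) = (-2833644 + ((1510717 + √(-298093846816/435265)) - 1172278))/1441157 = (-2833644 + ((1510717 + 4*I*√8109363639647890/435265) - 1172278))*(1/1441157) = (-2833644 + (338439 + 4*I*√8109363639647890/435265))*(1/1441157) = (-2495205 + 4*I*√8109363639647890/435265)*(1/1441157) = -2495205/1441157 + 4*I*√8109363639647890/627285201605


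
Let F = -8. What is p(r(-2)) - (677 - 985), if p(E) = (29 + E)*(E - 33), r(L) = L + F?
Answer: -509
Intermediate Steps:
r(L) = -8 + L (r(L) = L - 8 = -8 + L)
p(E) = (-33 + E)*(29 + E) (p(E) = (29 + E)*(-33 + E) = (-33 + E)*(29 + E))
p(r(-2)) - (677 - 985) = (-957 + (-8 - 2)**2 - 4*(-8 - 2)) - (677 - 985) = (-957 + (-10)**2 - 4*(-10)) - 1*(-308) = (-957 + 100 + 40) + 308 = -817 + 308 = -509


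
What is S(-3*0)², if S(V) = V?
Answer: 0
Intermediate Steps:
S(-3*0)² = (-3*0)² = 0² = 0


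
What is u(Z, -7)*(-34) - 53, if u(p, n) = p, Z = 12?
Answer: -461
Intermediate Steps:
u(Z, -7)*(-34) - 53 = 12*(-34) - 53 = -408 - 53 = -461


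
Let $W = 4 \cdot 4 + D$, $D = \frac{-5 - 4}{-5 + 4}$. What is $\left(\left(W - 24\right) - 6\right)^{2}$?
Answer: $25$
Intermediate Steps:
$D = 9$ ($D = - \frac{9}{-1} = \left(-9\right) \left(-1\right) = 9$)
$W = 25$ ($W = 4 \cdot 4 + 9 = 16 + 9 = 25$)
$\left(\left(W - 24\right) - 6\right)^{2} = \left(\left(25 - 24\right) - 6\right)^{2} = \left(1 - 6\right)^{2} = \left(-5\right)^{2} = 25$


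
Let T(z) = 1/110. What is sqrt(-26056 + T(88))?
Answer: I*sqrt(315277490)/110 ≈ 161.42*I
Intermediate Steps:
T(z) = 1/110
sqrt(-26056 + T(88)) = sqrt(-26056 + 1/110) = sqrt(-2866159/110) = I*sqrt(315277490)/110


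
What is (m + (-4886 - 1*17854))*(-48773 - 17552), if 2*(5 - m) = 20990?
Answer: 2203979750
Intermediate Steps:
m = -10490 (m = 5 - ½*20990 = 5 - 10495 = -10490)
(m + (-4886 - 1*17854))*(-48773 - 17552) = (-10490 + (-4886 - 1*17854))*(-48773 - 17552) = (-10490 + (-4886 - 17854))*(-66325) = (-10490 - 22740)*(-66325) = -33230*(-66325) = 2203979750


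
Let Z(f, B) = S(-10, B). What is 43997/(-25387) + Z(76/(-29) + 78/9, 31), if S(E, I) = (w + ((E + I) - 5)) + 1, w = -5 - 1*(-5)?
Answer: 387582/25387 ≈ 15.267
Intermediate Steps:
w = 0 (w = -5 + 5 = 0)
S(E, I) = -4 + E + I (S(E, I) = (0 + ((E + I) - 5)) + 1 = (0 + (-5 + E + I)) + 1 = (-5 + E + I) + 1 = -4 + E + I)
Z(f, B) = -14 + B (Z(f, B) = -4 - 10 + B = -14 + B)
43997/(-25387) + Z(76/(-29) + 78/9, 31) = 43997/(-25387) + (-14 + 31) = 43997*(-1/25387) + 17 = -43997/25387 + 17 = 387582/25387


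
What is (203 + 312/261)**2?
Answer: 315595225/7569 ≈ 41696.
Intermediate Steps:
(203 + 312/261)**2 = (203 + 312*(1/261))**2 = (203 + 104/87)**2 = (17765/87)**2 = 315595225/7569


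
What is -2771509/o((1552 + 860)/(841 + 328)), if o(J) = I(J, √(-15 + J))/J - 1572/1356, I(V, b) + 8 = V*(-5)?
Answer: 188847851751/683882 ≈ 2.7614e+5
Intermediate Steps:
I(V, b) = -8 - 5*V (I(V, b) = -8 + V*(-5) = -8 - 5*V)
o(J) = -131/113 + (-8 - 5*J)/J (o(J) = (-8 - 5*J)/J - 1572/1356 = (-8 - 5*J)/J - 1572*1/1356 = (-8 - 5*J)/J - 131/113 = -131/113 + (-8 - 5*J)/J)
-2771509/o((1552 + 860)/(841 + 328)) = -2771509/(-696/113 - 8*(841 + 328)/(1552 + 860)) = -2771509/(-696/113 - 8/(2412/1169)) = -2771509/(-696/113 - 8/(2412*(1/1169))) = -2771509/(-696/113 - 8/2412/1169) = -2771509/(-696/113 - 8*1169/2412) = -2771509/(-696/113 - 2338/603) = -2771509/(-683882/68139) = -2771509*(-68139/683882) = 188847851751/683882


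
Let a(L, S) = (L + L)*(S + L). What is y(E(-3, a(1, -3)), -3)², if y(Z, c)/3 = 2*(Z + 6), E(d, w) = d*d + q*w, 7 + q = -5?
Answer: 142884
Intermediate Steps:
q = -12 (q = -7 - 5 = -12)
a(L, S) = 2*L*(L + S) (a(L, S) = (2*L)*(L + S) = 2*L*(L + S))
E(d, w) = d² - 12*w (E(d, w) = d*d - 12*w = d² - 12*w)
y(Z, c) = 36 + 6*Z (y(Z, c) = 3*(2*(Z + 6)) = 3*(2*(6 + Z)) = 3*(12 + 2*Z) = 36 + 6*Z)
y(E(-3, a(1, -3)), -3)² = (36 + 6*((-3)² - 24*(1 - 3)))² = (36 + 6*(9 - 24*(-2)))² = (36 + 6*(9 - 12*(-4)))² = (36 + 6*(9 + 48))² = (36 + 6*57)² = (36 + 342)² = 378² = 142884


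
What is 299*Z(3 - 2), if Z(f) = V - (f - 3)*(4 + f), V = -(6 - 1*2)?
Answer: 1794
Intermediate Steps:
V = -4 (V = -(6 - 2) = -1*4 = -4)
Z(f) = -4 - (-3 + f)*(4 + f) (Z(f) = -4 - (f - 3)*(4 + f) = -4 - (-3 + f)*(4 + f))
299*Z(3 - 2) = 299*(8 - (3 - 2) - (3 - 2)**2) = 299*(8 - 1*1 - 1*1**2) = 299*(8 - 1 - 1*1) = 299*(8 - 1 - 1) = 299*6 = 1794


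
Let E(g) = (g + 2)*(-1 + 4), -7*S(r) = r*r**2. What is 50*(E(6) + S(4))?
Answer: 5200/7 ≈ 742.86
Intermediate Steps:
S(r) = -r**3/7 (S(r) = -r*r**2/7 = -r**3/7)
E(g) = 6 + 3*g (E(g) = (2 + g)*3 = 6 + 3*g)
50*(E(6) + S(4)) = 50*((6 + 3*6) - 1/7*4**3) = 50*((6 + 18) - 1/7*64) = 50*(24 - 64/7) = 50*(104/7) = 5200/7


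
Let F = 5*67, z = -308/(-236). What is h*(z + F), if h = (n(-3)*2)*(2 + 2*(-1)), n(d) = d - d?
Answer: 0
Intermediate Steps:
n(d) = 0
h = 0 (h = (0*2)*(2 + 2*(-1)) = 0*(2 - 2) = 0*0 = 0)
z = 77/59 (z = -308*(-1/236) = 77/59 ≈ 1.3051)
F = 335
h*(z + F) = 0*(77/59 + 335) = 0*(19842/59) = 0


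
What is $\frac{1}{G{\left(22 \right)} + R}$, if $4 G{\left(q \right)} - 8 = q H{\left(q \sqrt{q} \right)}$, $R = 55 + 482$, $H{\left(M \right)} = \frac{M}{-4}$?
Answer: $\frac{392}{196647} + \frac{2 \sqrt{22}}{17877} \approx 0.0025182$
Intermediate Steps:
$H{\left(M \right)} = - \frac{M}{4}$ ($H{\left(M \right)} = M \left(- \frac{1}{4}\right) = - \frac{M}{4}$)
$R = 537$
$G{\left(q \right)} = 2 - \frac{q^{\frac{5}{2}}}{16}$ ($G{\left(q \right)} = 2 + \frac{q \left(- \frac{q \sqrt{q}}{4}\right)}{4} = 2 + \frac{q \left(- \frac{q^{\frac{3}{2}}}{4}\right)}{4} = 2 + \frac{\left(- \frac{1}{4}\right) q^{\frac{5}{2}}}{4} = 2 - \frac{q^{\frac{5}{2}}}{16}$)
$\frac{1}{G{\left(22 \right)} + R} = \frac{1}{\left(2 - \frac{22^{\frac{5}{2}}}{16}\right) + 537} = \frac{1}{\left(2 - \frac{484 \sqrt{22}}{16}\right) + 537} = \frac{1}{\left(2 - \frac{121 \sqrt{22}}{4}\right) + 537} = \frac{1}{539 - \frac{121 \sqrt{22}}{4}}$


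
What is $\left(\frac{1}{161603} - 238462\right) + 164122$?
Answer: $- \frac{12013567019}{161603} \approx -74340.0$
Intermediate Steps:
$\left(\frac{1}{161603} - 238462\right) + 164122 = - \frac{38536174585}{161603} + 164122 = - \frac{12013567019}{161603}$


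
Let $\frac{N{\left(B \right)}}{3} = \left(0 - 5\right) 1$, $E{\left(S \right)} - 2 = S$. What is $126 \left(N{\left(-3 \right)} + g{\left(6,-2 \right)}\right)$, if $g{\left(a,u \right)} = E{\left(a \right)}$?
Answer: $-882$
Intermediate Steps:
$E{\left(S \right)} = 2 + S$
$g{\left(a,u \right)} = 2 + a$
$N{\left(B \right)} = -15$ ($N{\left(B \right)} = 3 \left(0 - 5\right) 1 = 3 \left(\left(-5\right) 1\right) = 3 \left(-5\right) = -15$)
$126 \left(N{\left(-3 \right)} + g{\left(6,-2 \right)}\right) = 126 \left(-15 + \left(2 + 6\right)\right) = 126 \left(-15 + 8\right) = 126 \left(-7\right) = -882$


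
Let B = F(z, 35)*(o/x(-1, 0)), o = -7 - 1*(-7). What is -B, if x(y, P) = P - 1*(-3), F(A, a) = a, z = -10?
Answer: 0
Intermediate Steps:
x(y, P) = 3 + P (x(y, P) = P + 3 = 3 + P)
o = 0 (o = -7 + 7 = 0)
B = 0 (B = 35*(0/(3 + 0)) = 35*(0/3) = 35*(0*(⅓)) = 35*0 = 0)
-B = -1*0 = 0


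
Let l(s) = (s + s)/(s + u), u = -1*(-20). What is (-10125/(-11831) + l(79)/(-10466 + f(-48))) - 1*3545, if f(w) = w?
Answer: -21822576665759/6157361133 ≈ -3544.1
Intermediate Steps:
u = 20
l(s) = 2*s/(20 + s) (l(s) = (s + s)/(s + 20) = (2*s)/(20 + s) = 2*s/(20 + s))
(-10125/(-11831) + l(79)/(-10466 + f(-48))) - 1*3545 = (-10125/(-11831) + (2*79/(20 + 79))/(-10466 - 48)) - 1*3545 = (-10125*(-1/11831) + (2*79/99)/(-10514)) - 3545 = (10125/11831 + (2*79*(1/99))*(-1/10514)) - 3545 = (10125/11831 + (158/99)*(-1/10514)) - 3545 = (10125/11831 - 79/520443) - 3545 = 5268550726/6157361133 - 3545 = -21822576665759/6157361133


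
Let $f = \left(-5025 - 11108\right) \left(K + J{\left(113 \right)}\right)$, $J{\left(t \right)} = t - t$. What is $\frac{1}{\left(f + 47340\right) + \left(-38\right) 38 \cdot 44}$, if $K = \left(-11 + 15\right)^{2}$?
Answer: $- \frac{1}{274324} \approx -3.6453 \cdot 10^{-6}$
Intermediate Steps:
$K = 16$ ($K = 4^{2} = 16$)
$J{\left(t \right)} = 0$
$f = -258128$ ($f = \left(-5025 - 11108\right) \left(16 + 0\right) = \left(-16133\right) 16 = -258128$)
$\frac{1}{\left(f + 47340\right) + \left(-38\right) 38 \cdot 44} = \frac{1}{\left(-258128 + 47340\right) + \left(-38\right) 38 \cdot 44} = \frac{1}{-210788 - 63536} = \frac{1}{-274324} = - \frac{1}{274324}$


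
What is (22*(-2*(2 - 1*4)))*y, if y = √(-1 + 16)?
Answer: 88*√15 ≈ 340.82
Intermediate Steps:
y = √15 ≈ 3.8730
(22*(-2*(2 - 1*4)))*y = (22*(-2*(2 - 1*4)))*√15 = (22*(-2*(2 - 4)))*√15 = (22*(-2*(-2)))*√15 = (22*4)*√15 = 88*√15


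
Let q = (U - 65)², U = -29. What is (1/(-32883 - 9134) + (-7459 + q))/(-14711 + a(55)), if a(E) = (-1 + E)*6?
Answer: -57857408/604498579 ≈ -0.095711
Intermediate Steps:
a(E) = -6 + 6*E
q = 8836 (q = (-29 - 65)² = (-94)² = 8836)
(1/(-32883 - 9134) + (-7459 + q))/(-14711 + a(55)) = (1/(-32883 - 9134) + (-7459 + 8836))/(-14711 + (-6 + 6*55)) = (1/(-42017) + 1377)/(-14711 + (-6 + 330)) = (-1/42017 + 1377)/(-14711 + 324) = (57857408/42017)/(-14387) = (57857408/42017)*(-1/14387) = -57857408/604498579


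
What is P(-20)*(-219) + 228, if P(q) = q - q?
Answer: 228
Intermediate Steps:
P(q) = 0
P(-20)*(-219) + 228 = 0*(-219) + 228 = 0 + 228 = 228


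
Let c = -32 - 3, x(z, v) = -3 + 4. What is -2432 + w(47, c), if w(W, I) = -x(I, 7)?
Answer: -2433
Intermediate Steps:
x(z, v) = 1
c = -35
w(W, I) = -1 (w(W, I) = -1*1 = -1)
-2432 + w(47, c) = -2432 - 1 = -2433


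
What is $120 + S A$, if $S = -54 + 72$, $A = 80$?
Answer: $1560$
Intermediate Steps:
$S = 18$
$120 + S A = 120 + 18 \cdot 80 = 120 + 1440 = 1560$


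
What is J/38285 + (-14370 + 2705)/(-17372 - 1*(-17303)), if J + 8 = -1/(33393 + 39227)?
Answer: 32431654319191/191837712300 ≈ 169.06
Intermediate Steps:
J = -580961/72620 (J = -8 - 1/(33393 + 39227) = -8 - 1/72620 = -580961/72620 ≈ -8.0000)
J/38285 + (-14370 + 2705)/(-17372 - 1*(-17303)) = -580961/72620/38285 + (-14370 + 2705)/(-17372 - 1*(-17303)) = -580961/72620*1/38285 - 11665/(-17372 + 17303) = -580961/2780256700 - 11665/(-69) = -580961/2780256700 - 11665*(-1/69) = -580961/2780256700 + 11665/69 = 32431654319191/191837712300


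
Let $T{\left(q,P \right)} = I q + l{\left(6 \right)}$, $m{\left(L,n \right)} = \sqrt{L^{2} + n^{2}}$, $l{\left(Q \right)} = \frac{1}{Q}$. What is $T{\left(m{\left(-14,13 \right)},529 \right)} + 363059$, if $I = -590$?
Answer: $\frac{2178355}{6} - 590 \sqrt{365} \approx 3.5179 \cdot 10^{5}$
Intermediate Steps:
$T{\left(q,P \right)} = \frac{1}{6} - 590 q$ ($T{\left(q,P \right)} = - 590 q + \frac{1}{6} = \frac{1}{6} - 590 q$)
$T{\left(m{\left(-14,13 \right)},529 \right)} + 363059 = \left(\frac{1}{6} - 590 \sqrt{\left(-14\right)^{2} + 13^{2}}\right) + 363059 = \left(\frac{1}{6} - 590 \sqrt{196 + 169}\right) + 363059 = \left(\frac{1}{6} - 590 \sqrt{365}\right) + 363059 = \frac{2178355}{6} - 590 \sqrt{365}$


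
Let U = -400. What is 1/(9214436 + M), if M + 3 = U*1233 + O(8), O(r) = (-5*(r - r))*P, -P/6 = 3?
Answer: 1/8721233 ≈ 1.1466e-7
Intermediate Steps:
P = -18 (P = -6*3 = -18)
O(r) = 0 (O(r) = -5*(r - r)*(-18) = -5*0*(-18) = 0*(-18) = 0)
M = -493203 (M = -3 + (-400*1233 + 0) = -3 + (-493200 + 0) = -3 - 493200 = -493203)
1/(9214436 + M) = 1/(9214436 - 493203) = 1/8721233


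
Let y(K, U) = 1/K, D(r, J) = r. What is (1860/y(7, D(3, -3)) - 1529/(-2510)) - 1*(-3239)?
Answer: 40811619/2510 ≈ 16260.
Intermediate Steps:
(1860/y(7, D(3, -3)) - 1529/(-2510)) - 1*(-3239) = (1860/(1/7) - 1529/(-2510)) - 1*(-3239) = (1860/(1/7) - 1529*(-1/2510)) + 3239 = (1860*7 + 1529/2510) + 3239 = (13020 + 1529/2510) + 3239 = 32681729/2510 + 3239 = 40811619/2510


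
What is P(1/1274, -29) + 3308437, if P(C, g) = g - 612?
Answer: 3307796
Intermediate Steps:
P(C, g) = -612 + g
P(1/1274, -29) + 3308437 = (-612 - 29) + 3308437 = -641 + 3308437 = 3307796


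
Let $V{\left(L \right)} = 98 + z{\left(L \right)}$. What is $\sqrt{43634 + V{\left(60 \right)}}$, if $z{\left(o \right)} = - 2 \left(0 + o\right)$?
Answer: $2 \sqrt{10903} \approx 208.83$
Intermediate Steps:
$z{\left(o \right)} = - 2 o$
$V{\left(L \right)} = 98 - 2 L$
$\sqrt{43634 + V{\left(60 \right)}} = \sqrt{43634 + \left(98 - 120\right)} = \sqrt{43634 - 22} = \sqrt{43612} = 2 \sqrt{10903}$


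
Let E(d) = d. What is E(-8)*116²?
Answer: -107648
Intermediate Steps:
E(-8)*116² = -8*116² = -8*13456 = -107648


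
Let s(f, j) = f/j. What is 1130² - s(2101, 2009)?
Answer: 2565289999/2009 ≈ 1.2769e+6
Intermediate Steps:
1130² - s(2101, 2009) = 1130² - 2101/2009 = 1276900 - 2101/2009 = 2565289999/2009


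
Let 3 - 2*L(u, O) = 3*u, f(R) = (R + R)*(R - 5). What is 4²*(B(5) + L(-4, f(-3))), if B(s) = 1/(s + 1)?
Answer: 368/3 ≈ 122.67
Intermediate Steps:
f(R) = 2*R*(-5 + R) (f(R) = (2*R)*(-5 + R) = 2*R*(-5 + R))
B(s) = 1/(1 + s)
L(u, O) = 3/2 - 3*u/2
4²*(B(5) + L(-4, f(-3))) = 4²*(1/(1 + 5) + (3/2 - 3/2*(-4))) = 16*(1/6 + (3/2 + 6)) = 16*(⅙ + 15/2) = 16*(23/3) = 368/3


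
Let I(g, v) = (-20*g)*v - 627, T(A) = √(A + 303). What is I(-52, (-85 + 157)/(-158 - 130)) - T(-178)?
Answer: -887 - 5*√5 ≈ -898.18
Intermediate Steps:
T(A) = √(303 + A)
I(g, v) = -627 - 20*g*v (I(g, v) = -20*g*v - 627 = -627 - 20*g*v)
I(-52, (-85 + 157)/(-158 - 130)) - T(-178) = (-627 - 20*(-52)*(-85 + 157)/(-158 - 130)) - √(303 - 178) = (-627 - 20*(-52)*72/(-288)) - √125 = (-627 - 20*(-52)*72*(-1/288)) - 5*√5 = (-627 - 20*(-52)*(-¼)) - 5*√5 = (-627 - 260) - 5*√5 = -887 - 5*√5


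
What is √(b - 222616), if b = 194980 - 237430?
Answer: I*√265066 ≈ 514.85*I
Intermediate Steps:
b = -42450
√(b - 222616) = √(-42450 - 222616) = √(-265066) = I*√265066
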